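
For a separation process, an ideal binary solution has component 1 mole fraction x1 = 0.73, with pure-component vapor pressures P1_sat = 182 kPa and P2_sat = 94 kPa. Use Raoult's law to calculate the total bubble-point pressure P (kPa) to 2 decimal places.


P = x1*P1_sat + x2*P2_sat
x2 = 1 - x1 = 1 - 0.73 = 0.27
P = 0.73*182 + 0.27*94
P = 132.86 + 25.38
P = 158.24 kPa


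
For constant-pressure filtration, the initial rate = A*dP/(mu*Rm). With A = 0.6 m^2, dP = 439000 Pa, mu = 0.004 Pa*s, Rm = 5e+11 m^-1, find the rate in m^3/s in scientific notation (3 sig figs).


rate = A * dP / (mu * Rm)
rate = 0.6 * 439000 / (0.004 * 5e+11)
rate = 263400.0 / 2.000e+09
rate = 1.32e-04 m^3/s


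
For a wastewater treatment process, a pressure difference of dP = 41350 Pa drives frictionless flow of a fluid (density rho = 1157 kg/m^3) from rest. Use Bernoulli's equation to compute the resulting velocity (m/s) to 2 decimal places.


v = sqrt(2*dP/rho)
v = sqrt(2*41350/1157)
v = sqrt(71.47796)
v = 8.45 m/s


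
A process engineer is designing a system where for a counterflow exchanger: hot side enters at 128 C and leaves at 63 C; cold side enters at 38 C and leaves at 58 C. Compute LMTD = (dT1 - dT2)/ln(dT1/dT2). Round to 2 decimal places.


dT1 = Th_in - Tc_out = 128 - 58 = 70
dT2 = Th_out - Tc_in = 63 - 38 = 25
LMTD = (dT1 - dT2) / ln(dT1/dT2)
LMTD = (70 - 25) / ln(70/25)
LMTD = 43.71 K


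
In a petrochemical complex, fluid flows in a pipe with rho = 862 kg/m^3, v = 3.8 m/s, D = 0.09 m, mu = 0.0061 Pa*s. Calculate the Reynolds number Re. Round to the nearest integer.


Re = rho * v * D / mu
Re = 862 * 3.8 * 0.09 / 0.0061
Re = 294.804 / 0.0061
Re = 48329


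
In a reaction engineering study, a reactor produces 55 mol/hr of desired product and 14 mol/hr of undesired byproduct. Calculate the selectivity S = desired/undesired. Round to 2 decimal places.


S = desired product rate / undesired product rate
S = 55 / 14
S = 3.93


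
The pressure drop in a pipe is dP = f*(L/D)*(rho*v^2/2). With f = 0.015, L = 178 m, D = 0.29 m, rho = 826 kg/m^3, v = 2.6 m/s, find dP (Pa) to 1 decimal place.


dP = f * (L/D) * (rho*v^2/2)
dP = 0.015 * (178/0.29) * (826*2.6^2/2)
L/D = 613.79310345
rho*v^2/2 = 826*6.76/2 = 2791.88
dP = 0.015 * 613.79310345 * 2791.88
dP = 25704.6 Pa


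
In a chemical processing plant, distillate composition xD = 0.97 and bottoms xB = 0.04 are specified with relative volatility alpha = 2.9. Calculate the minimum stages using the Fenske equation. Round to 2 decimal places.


N_min = ln((xD*(1-xB))/(xB*(1-xD))) / ln(alpha)
Numerator inside ln: 0.9312 / 0.0012 = 776.0
ln(776.0) = 6.654153
ln(alpha) = ln(2.9) = 1.064711
N_min = 6.654153 / 1.064711 = 6.25


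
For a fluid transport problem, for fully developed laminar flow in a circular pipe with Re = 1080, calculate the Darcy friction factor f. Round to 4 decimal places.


f = 64 / Re
f = 64 / 1080
f = 0.0593


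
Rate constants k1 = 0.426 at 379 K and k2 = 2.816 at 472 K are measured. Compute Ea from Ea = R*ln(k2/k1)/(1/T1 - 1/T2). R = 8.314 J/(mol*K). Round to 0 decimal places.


Ea = R * ln(k2/k1) / (1/T1 - 1/T2)
ln(k2/k1) = ln(2.816/0.426) = 1.8886334
1/T1 - 1/T2 = 1/379 - 1/472 = 0.00051987836
Ea = 8.314 * 1.8886334 / 0.00051987836
Ea = 30203 J/mol


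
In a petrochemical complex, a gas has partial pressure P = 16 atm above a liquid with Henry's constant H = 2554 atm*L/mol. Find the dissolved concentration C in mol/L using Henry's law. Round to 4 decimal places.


C = P / H
C = 16 / 2554
C = 0.0063 mol/L


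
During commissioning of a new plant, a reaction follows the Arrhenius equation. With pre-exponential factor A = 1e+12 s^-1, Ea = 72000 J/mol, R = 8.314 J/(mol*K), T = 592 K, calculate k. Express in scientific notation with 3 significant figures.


k = A * exp(-Ea/(R*T))
k = 1e+12 * exp(-72000 / (8.314 * 592))
k = 1e+12 * exp(-14.628533)
k = 4.44e+05


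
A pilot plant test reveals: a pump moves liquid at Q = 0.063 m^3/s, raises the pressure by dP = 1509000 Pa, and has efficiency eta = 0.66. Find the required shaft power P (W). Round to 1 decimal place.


P = Q * dP / eta
P = 0.063 * 1509000 / 0.66
P = 95067.0 / 0.66
P = 144040.9 W


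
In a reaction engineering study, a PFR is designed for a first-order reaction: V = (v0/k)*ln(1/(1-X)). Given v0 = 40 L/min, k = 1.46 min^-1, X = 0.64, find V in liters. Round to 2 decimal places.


V = (v0/k) * ln(1/(1-X))
V = (40/1.46) * ln(1/(1-0.64))
V = 27.39726 * ln(2.777778)
V = 27.39726 * 1.021651
V = 27.99 L


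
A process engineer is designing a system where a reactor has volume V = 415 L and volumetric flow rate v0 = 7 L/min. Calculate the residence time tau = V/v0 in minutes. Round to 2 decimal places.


tau = V / v0
tau = 415 / 7
tau = 59.29 min


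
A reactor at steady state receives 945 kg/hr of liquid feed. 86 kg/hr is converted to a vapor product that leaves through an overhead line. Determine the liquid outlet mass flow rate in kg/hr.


Steady-state mass balance on the main outlet: F_out = F_in - F_removed
F_out = 945 - 86
F_out = 859 kg/hr


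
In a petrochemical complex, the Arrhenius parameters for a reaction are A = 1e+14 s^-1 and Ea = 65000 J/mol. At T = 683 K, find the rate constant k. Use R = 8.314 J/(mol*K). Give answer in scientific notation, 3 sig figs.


k = A * exp(-Ea/(R*T))
k = 1e+14 * exp(-65000 / (8.314 * 683))
k = 1e+14 * exp(-11.446761)
k = 1.07e+09


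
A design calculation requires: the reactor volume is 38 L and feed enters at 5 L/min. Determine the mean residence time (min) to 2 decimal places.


tau = V / v0
tau = 38 / 5
tau = 7.60 min


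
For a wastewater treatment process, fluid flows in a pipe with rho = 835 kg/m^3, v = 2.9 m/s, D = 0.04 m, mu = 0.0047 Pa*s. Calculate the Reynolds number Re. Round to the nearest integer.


Re = rho * v * D / mu
Re = 835 * 2.9 * 0.04 / 0.0047
Re = 96.86 / 0.0047
Re = 20609


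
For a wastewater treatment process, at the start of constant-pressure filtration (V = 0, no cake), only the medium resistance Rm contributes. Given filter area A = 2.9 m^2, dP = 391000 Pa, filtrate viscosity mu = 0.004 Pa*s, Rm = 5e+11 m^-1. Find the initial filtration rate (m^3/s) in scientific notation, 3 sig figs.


rate = A * dP / (mu * Rm)
rate = 2.9 * 391000 / (0.004 * 5e+11)
rate = 1133900.0 / 2.000e+09
rate = 5.67e-04 m^3/s


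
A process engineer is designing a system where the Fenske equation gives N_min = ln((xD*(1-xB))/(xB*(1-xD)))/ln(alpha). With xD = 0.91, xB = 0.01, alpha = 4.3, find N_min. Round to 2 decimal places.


N_min = ln((xD*(1-xB))/(xB*(1-xD))) / ln(alpha)
Numerator inside ln: 0.9009 / 0.0009 = 1001.0
ln(1001.0) = 6.908755
ln(alpha) = ln(4.3) = 1.458615
N_min = 6.908755 / 1.458615 = 4.74


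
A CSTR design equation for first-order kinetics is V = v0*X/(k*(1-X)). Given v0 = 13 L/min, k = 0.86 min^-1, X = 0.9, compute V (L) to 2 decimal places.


V = v0 * X / (k * (1 - X))
V = 13 * 0.9 / (0.86 * (1 - 0.9))
V = 11.7 / (0.86 * 0.1)
V = 11.7 / 0.086
V = 136.05 L


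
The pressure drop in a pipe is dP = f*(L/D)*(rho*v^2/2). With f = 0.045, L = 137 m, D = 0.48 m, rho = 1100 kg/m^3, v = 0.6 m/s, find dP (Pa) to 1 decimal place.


dP = f * (L/D) * (rho*v^2/2)
dP = 0.045 * (137/0.48) * (1100*0.6^2/2)
L/D = 285.41666667
rho*v^2/2 = 1100*0.36/2 = 198.0
dP = 0.045 * 285.41666667 * 198.0
dP = 2543.1 Pa


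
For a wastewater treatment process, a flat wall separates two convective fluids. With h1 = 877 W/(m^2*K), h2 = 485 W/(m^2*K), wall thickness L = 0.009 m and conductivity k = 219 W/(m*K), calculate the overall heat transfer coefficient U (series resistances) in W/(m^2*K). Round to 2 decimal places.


1/U = 1/h1 + L/k + 1/h2
1/U = 1/877 + 0.009/219 + 1/485
1/U = 0.0011402509 + 4.10959e-05 + 0.0020618557
1/U = 0.0032432025
U = 308.34 W/(m^2*K)


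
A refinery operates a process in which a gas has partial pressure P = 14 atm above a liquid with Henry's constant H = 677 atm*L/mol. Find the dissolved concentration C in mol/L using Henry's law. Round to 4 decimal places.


C = P / H
C = 14 / 677
C = 0.0207 mol/L


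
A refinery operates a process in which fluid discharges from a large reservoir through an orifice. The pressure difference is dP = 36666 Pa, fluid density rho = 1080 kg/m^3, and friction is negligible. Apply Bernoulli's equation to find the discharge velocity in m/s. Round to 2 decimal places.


v = sqrt(2*dP/rho)
v = sqrt(2*36666/1080)
v = sqrt(67.9)
v = 8.24 m/s


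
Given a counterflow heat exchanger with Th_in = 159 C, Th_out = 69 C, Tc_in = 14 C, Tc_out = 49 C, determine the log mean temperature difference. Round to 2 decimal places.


dT1 = Th_in - Tc_out = 159 - 49 = 110
dT2 = Th_out - Tc_in = 69 - 14 = 55
LMTD = (dT1 - dT2) / ln(dT1/dT2)
LMTD = (110 - 55) / ln(110/55)
LMTD = 79.35 K


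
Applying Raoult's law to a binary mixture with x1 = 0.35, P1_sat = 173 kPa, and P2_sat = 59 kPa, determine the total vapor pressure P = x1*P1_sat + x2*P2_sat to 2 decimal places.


P = x1*P1_sat + x2*P2_sat
x2 = 1 - x1 = 1 - 0.35 = 0.65
P = 0.35*173 + 0.65*59
P = 60.55 + 38.35
P = 98.90 kPa


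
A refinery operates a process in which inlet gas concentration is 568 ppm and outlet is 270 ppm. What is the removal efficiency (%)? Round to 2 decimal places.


Efficiency = (G_in - G_out) / G_in * 100%
Efficiency = (568 - 270) / 568 * 100
Efficiency = 298 / 568 * 100
Efficiency = 52.46%


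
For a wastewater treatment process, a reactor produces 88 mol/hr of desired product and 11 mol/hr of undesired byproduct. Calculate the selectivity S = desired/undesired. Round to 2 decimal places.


S = desired product rate / undesired product rate
S = 88 / 11
S = 8.00


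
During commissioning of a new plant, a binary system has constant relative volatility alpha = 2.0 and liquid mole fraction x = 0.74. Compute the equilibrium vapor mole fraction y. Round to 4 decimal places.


y = alpha*x / (1 + (alpha-1)*x)
y = 2.0*0.74 / (1 + (2.0-1)*0.74)
y = 1.48 / (1 + 0.74)
y = 1.48 / 1.74
y = 0.8506


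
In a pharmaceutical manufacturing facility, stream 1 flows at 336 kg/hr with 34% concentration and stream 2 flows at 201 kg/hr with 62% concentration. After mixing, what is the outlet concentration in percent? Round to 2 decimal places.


Mass balance on solute: F1*x1 + F2*x2 = F3*x3
F3 = F1 + F2 = 336 + 201 = 537 kg/hr
x3 = (F1*x1 + F2*x2)/F3
x3 = (336*0.34 + 201*0.62) / 537
x3 = 44.48%


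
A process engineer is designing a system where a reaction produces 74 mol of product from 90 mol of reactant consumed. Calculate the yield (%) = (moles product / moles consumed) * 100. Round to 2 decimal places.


Yield = (moles product / moles consumed) * 100%
Yield = (74 / 90) * 100
Yield = 0.8222 * 100
Yield = 82.22%


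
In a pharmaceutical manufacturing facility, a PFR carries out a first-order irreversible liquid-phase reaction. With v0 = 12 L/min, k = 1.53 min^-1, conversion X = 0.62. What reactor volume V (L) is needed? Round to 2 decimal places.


V = (v0/k) * ln(1/(1-X))
V = (12/1.53) * ln(1/(1-0.62))
V = 7.843137 * ln(2.631579)
V = 7.843137 * 0.967584
V = 7.59 L


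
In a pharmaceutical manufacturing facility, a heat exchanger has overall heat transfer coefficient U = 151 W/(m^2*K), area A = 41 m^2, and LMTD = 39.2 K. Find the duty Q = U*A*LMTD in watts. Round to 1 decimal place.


Q = U * A * LMTD
Q = 151 * 41 * 39.2
Q = 242687.2 W


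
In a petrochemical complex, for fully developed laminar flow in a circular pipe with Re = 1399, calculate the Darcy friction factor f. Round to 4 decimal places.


f = 64 / Re
f = 64 / 1399
f = 0.0457


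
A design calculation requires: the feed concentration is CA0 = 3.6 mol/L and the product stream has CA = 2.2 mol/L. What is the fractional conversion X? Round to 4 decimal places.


X = (CA0 - CA) / CA0
X = (3.6 - 2.2) / 3.6
X = 1.4 / 3.6
X = 0.3889


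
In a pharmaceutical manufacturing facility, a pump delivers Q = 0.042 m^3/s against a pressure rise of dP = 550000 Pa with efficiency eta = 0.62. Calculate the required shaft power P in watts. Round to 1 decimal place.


P = Q * dP / eta
P = 0.042 * 550000 / 0.62
P = 23100.0 / 0.62
P = 37258.1 W


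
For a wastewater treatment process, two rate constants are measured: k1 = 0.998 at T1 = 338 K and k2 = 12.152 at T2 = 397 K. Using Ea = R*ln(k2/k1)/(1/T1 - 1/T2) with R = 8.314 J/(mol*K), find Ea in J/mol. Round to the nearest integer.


Ea = R * ln(k2/k1) / (1/T1 - 1/T2)
ln(k2/k1) = ln(12.152/0.998) = 2.4994958
1/T1 - 1/T2 = 1/338 - 1/397 = 0.000439688194
Ea = 8.314 * 2.4994958 / 0.000439688194
Ea = 47263 J/mol


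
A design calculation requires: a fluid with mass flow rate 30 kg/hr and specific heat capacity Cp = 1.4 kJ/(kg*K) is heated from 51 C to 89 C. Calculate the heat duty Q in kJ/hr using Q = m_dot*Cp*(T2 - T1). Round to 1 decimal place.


Q = m_dot * Cp * (T2 - T1)
Q = 30 * 1.4 * (89 - 51)
Q = 30 * 1.4 * 38
Q = 1596.0 kJ/hr


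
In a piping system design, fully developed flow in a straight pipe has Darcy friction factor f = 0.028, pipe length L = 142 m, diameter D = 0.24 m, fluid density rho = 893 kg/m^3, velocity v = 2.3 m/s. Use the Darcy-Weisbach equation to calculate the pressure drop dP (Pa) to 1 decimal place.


dP = f * (L/D) * (rho*v^2/2)
dP = 0.028 * (142/0.24) * (893*2.3^2/2)
L/D = 591.66666667
rho*v^2/2 = 893*5.29/2 = 2361.985
dP = 0.028 * 591.66666667 * 2361.985
dP = 39130.2 Pa


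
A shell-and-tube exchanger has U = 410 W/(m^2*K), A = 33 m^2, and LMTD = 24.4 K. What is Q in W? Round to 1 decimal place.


Q = U * A * LMTD
Q = 410 * 33 * 24.4
Q = 330132.0 W


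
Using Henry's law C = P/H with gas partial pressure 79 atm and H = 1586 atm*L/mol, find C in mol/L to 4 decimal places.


C = P / H
C = 79 / 1586
C = 0.0498 mol/L


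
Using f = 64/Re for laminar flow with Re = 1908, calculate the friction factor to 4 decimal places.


f = 64 / Re
f = 64 / 1908
f = 0.0335


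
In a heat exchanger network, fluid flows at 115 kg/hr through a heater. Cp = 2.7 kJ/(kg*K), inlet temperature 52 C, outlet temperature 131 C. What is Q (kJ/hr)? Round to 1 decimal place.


Q = m_dot * Cp * (T2 - T1)
Q = 115 * 2.7 * (131 - 52)
Q = 115 * 2.7 * 79
Q = 24529.5 kJ/hr


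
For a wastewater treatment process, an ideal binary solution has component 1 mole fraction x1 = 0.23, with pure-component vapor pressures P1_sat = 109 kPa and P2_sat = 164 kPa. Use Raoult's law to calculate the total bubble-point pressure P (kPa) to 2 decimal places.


P = x1*P1_sat + x2*P2_sat
x2 = 1 - x1 = 1 - 0.23 = 0.77
P = 0.23*109 + 0.77*164
P = 25.07 + 126.28
P = 151.35 kPa


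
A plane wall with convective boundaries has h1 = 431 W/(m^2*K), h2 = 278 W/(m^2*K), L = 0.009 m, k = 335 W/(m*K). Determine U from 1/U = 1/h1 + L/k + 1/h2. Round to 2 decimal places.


1/U = 1/h1 + L/k + 1/h2
1/U = 1/431 + 0.009/335 + 1/278
1/U = 0.0023201856 + 2.68657e-05 + 0.0035971223
1/U = 0.0059441736
U = 168.23 W/(m^2*K)


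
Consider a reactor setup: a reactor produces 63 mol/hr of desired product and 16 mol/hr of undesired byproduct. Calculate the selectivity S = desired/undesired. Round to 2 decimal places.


S = desired product rate / undesired product rate
S = 63 / 16
S = 3.94


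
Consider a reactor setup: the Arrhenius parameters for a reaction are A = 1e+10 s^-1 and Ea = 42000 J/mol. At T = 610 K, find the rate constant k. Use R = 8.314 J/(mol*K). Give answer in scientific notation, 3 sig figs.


k = A * exp(-Ea/(R*T))
k = 1e+10 * exp(-42000 / (8.314 * 610))
k = 1e+10 * exp(-8.281508)
k = 2.53e+06


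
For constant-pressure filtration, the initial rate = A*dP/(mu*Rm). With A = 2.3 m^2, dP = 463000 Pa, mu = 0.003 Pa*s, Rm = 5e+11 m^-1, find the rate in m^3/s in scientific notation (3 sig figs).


rate = A * dP / (mu * Rm)
rate = 2.3 * 463000 / (0.003 * 5e+11)
rate = 1064900.0 / 1.500e+09
rate = 7.10e-04 m^3/s


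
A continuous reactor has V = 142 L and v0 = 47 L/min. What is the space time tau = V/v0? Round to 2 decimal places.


tau = V / v0
tau = 142 / 47
tau = 3.02 min


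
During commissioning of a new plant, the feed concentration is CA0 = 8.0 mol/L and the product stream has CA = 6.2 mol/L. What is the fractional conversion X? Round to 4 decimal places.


X = (CA0 - CA) / CA0
X = (8.0 - 6.2) / 8.0
X = 1.8 / 8.0
X = 0.2250


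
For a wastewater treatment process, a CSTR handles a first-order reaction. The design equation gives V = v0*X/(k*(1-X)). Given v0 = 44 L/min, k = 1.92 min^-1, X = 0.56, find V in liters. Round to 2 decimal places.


V = v0 * X / (k * (1 - X))
V = 44 * 0.56 / (1.92 * (1 - 0.56))
V = 24.64 / (1.92 * 0.44)
V = 24.64 / 0.8448
V = 29.17 L


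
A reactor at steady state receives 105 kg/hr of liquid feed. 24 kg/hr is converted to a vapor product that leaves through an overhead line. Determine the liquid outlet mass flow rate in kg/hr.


Steady-state mass balance on the main outlet: F_out = F_in - F_removed
F_out = 105 - 24
F_out = 81 kg/hr


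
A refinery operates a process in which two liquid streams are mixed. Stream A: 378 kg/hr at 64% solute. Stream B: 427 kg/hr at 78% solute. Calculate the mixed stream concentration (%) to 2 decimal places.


Mass balance on solute: F1*x1 + F2*x2 = F3*x3
F3 = F1 + F2 = 378 + 427 = 805 kg/hr
x3 = (F1*x1 + F2*x2)/F3
x3 = (378*0.64 + 427*0.78) / 805
x3 = 71.43%


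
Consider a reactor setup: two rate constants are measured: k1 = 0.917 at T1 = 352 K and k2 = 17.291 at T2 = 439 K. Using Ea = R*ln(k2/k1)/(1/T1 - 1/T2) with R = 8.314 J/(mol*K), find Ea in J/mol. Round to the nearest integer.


Ea = R * ln(k2/k1) / (1/T1 - 1/T2)
ln(k2/k1) = ln(17.291/0.917) = 2.9368339
1/T1 - 1/T2 = 1/352 - 1/439 = 0.000563004763
Ea = 8.314 * 2.9368339 / 0.000563004763
Ea = 43369 J/mol


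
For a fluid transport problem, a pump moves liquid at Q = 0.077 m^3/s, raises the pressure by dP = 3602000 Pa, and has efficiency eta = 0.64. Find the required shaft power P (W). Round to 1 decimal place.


P = Q * dP / eta
P = 0.077 * 3602000 / 0.64
P = 277354.0 / 0.64
P = 433365.6 W


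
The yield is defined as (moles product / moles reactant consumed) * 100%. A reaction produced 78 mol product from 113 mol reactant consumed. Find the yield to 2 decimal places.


Yield = (moles product / moles consumed) * 100%
Yield = (78 / 113) * 100
Yield = 0.6903 * 100
Yield = 69.03%


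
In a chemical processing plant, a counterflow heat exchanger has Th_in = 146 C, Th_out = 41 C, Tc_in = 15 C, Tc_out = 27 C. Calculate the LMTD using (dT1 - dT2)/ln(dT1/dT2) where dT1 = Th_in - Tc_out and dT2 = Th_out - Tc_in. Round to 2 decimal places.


dT1 = Th_in - Tc_out = 146 - 27 = 119
dT2 = Th_out - Tc_in = 41 - 15 = 26
LMTD = (dT1 - dT2) / ln(dT1/dT2)
LMTD = (119 - 26) / ln(119/26)
LMTD = 61.14 K


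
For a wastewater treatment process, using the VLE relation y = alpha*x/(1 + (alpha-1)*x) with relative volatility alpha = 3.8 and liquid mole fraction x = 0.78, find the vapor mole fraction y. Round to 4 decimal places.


y = alpha*x / (1 + (alpha-1)*x)
y = 3.8*0.78 / (1 + (3.8-1)*0.78)
y = 2.964 / (1 + 2.184)
y = 2.964 / 3.184
y = 0.9309


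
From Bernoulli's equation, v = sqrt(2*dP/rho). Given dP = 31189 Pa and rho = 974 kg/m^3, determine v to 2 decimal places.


v = sqrt(2*dP/rho)
v = sqrt(2*31189/974)
v = sqrt(64.043121)
v = 8.00 m/s


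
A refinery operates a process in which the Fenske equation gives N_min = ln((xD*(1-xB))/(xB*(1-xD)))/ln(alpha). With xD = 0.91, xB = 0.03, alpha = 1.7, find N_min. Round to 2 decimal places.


N_min = ln((xD*(1-xB))/(xB*(1-xD))) / ln(alpha)
Numerator inside ln: 0.8827 / 0.0027 = 326.925926
ln(326.925926) = 5.789734
ln(alpha) = ln(1.7) = 0.530628
N_min = 5.789734 / 0.530628 = 10.91


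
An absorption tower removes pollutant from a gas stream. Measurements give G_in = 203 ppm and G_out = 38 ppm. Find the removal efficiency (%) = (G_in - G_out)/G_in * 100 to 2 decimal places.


Efficiency = (G_in - G_out) / G_in * 100%
Efficiency = (203 - 38) / 203 * 100
Efficiency = 165 / 203 * 100
Efficiency = 81.28%


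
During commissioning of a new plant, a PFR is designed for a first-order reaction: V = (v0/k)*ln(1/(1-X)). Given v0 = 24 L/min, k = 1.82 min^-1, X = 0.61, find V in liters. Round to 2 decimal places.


V = (v0/k) * ln(1/(1-X))
V = (24/1.82) * ln(1/(1-0.61))
V = 13.186813 * ln(2.564103)
V = 13.186813 * 0.941609
V = 12.42 L


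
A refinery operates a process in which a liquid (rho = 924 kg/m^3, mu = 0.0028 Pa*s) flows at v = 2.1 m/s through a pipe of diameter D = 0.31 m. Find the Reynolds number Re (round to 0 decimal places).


Re = rho * v * D / mu
Re = 924 * 2.1 * 0.31 / 0.0028
Re = 601.524 / 0.0028
Re = 214830


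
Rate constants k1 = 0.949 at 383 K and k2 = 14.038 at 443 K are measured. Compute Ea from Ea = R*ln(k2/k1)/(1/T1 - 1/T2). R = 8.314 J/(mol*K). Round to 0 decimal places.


Ea = R * ln(k2/k1) / (1/T1 - 1/T2)
ln(k2/k1) = ln(14.038/0.949) = 2.6941144
1/T1 - 1/T2 = 1/383 - 1/443 = 0.000353629714
Ea = 8.314 * 2.6941144 / 0.000353629714
Ea = 63340 J/mol


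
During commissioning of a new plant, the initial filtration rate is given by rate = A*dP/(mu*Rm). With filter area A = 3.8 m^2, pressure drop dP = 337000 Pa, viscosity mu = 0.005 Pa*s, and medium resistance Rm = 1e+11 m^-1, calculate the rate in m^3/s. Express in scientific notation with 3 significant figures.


rate = A * dP / (mu * Rm)
rate = 3.8 * 337000 / (0.005 * 1e+11)
rate = 1280600.0 / 5.000e+08
rate = 2.56e-03 m^3/s


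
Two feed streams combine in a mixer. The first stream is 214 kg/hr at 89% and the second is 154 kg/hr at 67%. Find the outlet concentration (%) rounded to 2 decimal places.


Mass balance on solute: F1*x1 + F2*x2 = F3*x3
F3 = F1 + F2 = 214 + 154 = 368 kg/hr
x3 = (F1*x1 + F2*x2)/F3
x3 = (214*0.89 + 154*0.67) / 368
x3 = 79.79%


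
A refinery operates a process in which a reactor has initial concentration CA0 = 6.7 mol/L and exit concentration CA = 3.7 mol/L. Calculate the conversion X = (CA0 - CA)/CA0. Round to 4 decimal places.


X = (CA0 - CA) / CA0
X = (6.7 - 3.7) / 6.7
X = 3.0 / 6.7
X = 0.4478


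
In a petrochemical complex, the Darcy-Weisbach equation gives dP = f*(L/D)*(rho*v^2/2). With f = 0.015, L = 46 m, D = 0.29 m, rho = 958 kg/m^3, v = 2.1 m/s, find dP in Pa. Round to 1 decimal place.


dP = f * (L/D) * (rho*v^2/2)
dP = 0.015 * (46/0.29) * (958*2.1^2/2)
L/D = 158.62068966
rho*v^2/2 = 958*4.41/2 = 2112.39
dP = 0.015 * 158.62068966 * 2112.39
dP = 5026.0 Pa


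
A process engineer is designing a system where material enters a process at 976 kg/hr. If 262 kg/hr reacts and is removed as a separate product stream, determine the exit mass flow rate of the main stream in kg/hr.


Steady-state mass balance on the main outlet: F_out = F_in - F_removed
F_out = 976 - 262
F_out = 714 kg/hr


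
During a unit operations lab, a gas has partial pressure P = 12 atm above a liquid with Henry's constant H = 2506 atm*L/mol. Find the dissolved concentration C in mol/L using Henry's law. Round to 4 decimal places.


C = P / H
C = 12 / 2506
C = 0.0048 mol/L


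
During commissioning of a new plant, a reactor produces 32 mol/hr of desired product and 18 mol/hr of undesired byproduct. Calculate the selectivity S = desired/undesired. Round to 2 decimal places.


S = desired product rate / undesired product rate
S = 32 / 18
S = 1.78


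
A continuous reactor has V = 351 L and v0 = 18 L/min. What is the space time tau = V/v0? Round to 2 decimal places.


tau = V / v0
tau = 351 / 18
tau = 19.50 min


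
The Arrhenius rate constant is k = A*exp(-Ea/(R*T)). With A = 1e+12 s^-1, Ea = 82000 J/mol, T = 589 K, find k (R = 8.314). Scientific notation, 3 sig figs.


k = A * exp(-Ea/(R*T))
k = 1e+12 * exp(-82000 / (8.314 * 589))
k = 1e+12 * exp(-16.745131)
k = 5.34e+04


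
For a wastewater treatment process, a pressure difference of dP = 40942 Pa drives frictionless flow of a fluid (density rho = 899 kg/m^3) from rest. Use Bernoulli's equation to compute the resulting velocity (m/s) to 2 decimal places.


v = sqrt(2*dP/rho)
v = sqrt(2*40942/899)
v = sqrt(91.083426)
v = 9.54 m/s


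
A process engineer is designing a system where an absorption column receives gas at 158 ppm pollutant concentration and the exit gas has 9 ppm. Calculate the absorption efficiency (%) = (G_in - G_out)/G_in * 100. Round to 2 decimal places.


Efficiency = (G_in - G_out) / G_in * 100%
Efficiency = (158 - 9) / 158 * 100
Efficiency = 149 / 158 * 100
Efficiency = 94.30%


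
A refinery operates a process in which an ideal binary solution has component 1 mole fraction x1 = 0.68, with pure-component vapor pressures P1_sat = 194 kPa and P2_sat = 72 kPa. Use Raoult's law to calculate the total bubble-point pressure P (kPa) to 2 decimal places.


P = x1*P1_sat + x2*P2_sat
x2 = 1 - x1 = 1 - 0.68 = 0.32
P = 0.68*194 + 0.32*72
P = 131.92 + 23.04
P = 154.96 kPa


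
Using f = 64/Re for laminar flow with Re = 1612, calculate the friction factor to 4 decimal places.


f = 64 / Re
f = 64 / 1612
f = 0.0397


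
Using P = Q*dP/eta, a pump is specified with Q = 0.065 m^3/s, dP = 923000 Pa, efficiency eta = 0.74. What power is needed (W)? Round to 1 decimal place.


P = Q * dP / eta
P = 0.065 * 923000 / 0.74
P = 59995.0 / 0.74
P = 81074.3 W


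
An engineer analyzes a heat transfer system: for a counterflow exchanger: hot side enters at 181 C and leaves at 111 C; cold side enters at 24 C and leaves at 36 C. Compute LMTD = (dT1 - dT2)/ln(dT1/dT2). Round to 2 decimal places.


dT1 = Th_in - Tc_out = 181 - 36 = 145
dT2 = Th_out - Tc_in = 111 - 24 = 87
LMTD = (dT1 - dT2) / ln(dT1/dT2)
LMTD = (145 - 87) / ln(145/87)
LMTD = 113.54 K


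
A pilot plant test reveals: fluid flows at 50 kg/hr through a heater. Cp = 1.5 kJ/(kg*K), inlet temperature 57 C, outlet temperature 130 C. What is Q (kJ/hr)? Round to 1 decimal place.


Q = m_dot * Cp * (T2 - T1)
Q = 50 * 1.5 * (130 - 57)
Q = 50 * 1.5 * 73
Q = 5475.0 kJ/hr


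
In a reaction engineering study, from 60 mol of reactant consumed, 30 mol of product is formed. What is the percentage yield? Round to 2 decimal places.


Yield = (moles product / moles consumed) * 100%
Yield = (30 / 60) * 100
Yield = 0.5 * 100
Yield = 50.00%


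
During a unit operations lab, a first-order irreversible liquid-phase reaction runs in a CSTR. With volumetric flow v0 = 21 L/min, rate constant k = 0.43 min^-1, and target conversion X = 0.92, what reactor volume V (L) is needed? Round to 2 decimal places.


V = v0 * X / (k * (1 - X))
V = 21 * 0.92 / (0.43 * (1 - 0.92))
V = 19.32 / (0.43 * 0.08)
V = 19.32 / 0.0344
V = 561.63 L


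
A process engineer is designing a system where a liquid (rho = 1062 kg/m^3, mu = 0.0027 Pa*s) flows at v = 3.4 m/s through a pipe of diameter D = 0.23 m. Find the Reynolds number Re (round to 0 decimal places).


Re = rho * v * D / mu
Re = 1062 * 3.4 * 0.23 / 0.0027
Re = 830.484 / 0.0027
Re = 307587


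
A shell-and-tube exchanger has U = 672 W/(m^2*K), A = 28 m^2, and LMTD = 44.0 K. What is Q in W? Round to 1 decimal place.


Q = U * A * LMTD
Q = 672 * 28 * 44.0
Q = 827904.0 W


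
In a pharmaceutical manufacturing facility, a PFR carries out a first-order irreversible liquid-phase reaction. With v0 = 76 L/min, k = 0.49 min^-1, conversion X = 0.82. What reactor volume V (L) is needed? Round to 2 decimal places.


V = (v0/k) * ln(1/(1-X))
V = (76/0.49) * ln(1/(1-0.82))
V = 155.102041 * ln(5.555556)
V = 155.102041 * 1.714799
V = 265.97 L


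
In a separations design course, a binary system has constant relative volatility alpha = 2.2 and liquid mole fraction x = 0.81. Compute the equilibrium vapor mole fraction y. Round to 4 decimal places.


y = alpha*x / (1 + (alpha-1)*x)
y = 2.2*0.81 / (1 + (2.2-1)*0.81)
y = 1.782 / (1 + 0.972)
y = 1.782 / 1.972
y = 0.9037


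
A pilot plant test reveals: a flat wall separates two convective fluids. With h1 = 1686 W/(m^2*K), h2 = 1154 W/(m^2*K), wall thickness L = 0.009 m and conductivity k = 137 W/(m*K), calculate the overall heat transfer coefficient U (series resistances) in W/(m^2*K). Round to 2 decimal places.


1/U = 1/h1 + L/k + 1/h2
1/U = 1/1686 + 0.009/137 + 1/1154
1/U = 0.0005931198 + 6.56934e-05 + 0.0008665511
1/U = 0.0015253643
U = 655.58 W/(m^2*K)


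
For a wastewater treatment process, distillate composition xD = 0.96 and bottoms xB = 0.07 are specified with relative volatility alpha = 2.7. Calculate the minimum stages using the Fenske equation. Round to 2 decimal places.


N_min = ln((xD*(1-xB))/(xB*(1-xD))) / ln(alpha)
Numerator inside ln: 0.8928 / 0.0028 = 318.857143
ln(318.857143) = 5.764743
ln(alpha) = ln(2.7) = 0.993252
N_min = 5.764743 / 0.993252 = 5.80


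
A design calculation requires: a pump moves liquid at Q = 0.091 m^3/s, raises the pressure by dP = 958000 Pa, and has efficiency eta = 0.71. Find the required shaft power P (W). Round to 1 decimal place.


P = Q * dP / eta
P = 0.091 * 958000 / 0.71
P = 87178.0 / 0.71
P = 122785.9 W


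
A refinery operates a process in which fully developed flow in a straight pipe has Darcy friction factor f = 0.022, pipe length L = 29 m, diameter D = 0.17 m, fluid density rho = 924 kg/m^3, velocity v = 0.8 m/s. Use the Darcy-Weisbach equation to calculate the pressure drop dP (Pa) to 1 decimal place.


dP = f * (L/D) * (rho*v^2/2)
dP = 0.022 * (29/0.17) * (924*0.8^2/2)
L/D = 170.58823529
rho*v^2/2 = 924*0.64/2 = 295.68
dP = 0.022 * 170.58823529 * 295.68
dP = 1109.7 Pa


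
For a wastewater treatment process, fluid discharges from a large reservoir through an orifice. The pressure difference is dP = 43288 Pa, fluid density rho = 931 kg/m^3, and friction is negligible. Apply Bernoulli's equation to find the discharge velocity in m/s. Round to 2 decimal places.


v = sqrt(2*dP/rho)
v = sqrt(2*43288/931)
v = sqrt(92.992481)
v = 9.64 m/s


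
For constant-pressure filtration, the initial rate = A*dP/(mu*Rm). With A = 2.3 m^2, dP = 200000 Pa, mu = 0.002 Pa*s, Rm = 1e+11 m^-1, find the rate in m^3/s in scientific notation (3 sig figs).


rate = A * dP / (mu * Rm)
rate = 2.3 * 200000 / (0.002 * 1e+11)
rate = 460000.0 / 2.000e+08
rate = 2.30e-03 m^3/s


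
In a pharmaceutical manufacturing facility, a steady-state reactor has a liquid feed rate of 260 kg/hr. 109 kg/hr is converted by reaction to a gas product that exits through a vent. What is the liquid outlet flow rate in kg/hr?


Steady-state mass balance on the main outlet: F_out = F_in - F_removed
F_out = 260 - 109
F_out = 151 kg/hr


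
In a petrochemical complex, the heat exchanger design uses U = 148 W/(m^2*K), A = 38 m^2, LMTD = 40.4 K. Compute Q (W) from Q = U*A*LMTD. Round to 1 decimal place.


Q = U * A * LMTD
Q = 148 * 38 * 40.4
Q = 227209.6 W


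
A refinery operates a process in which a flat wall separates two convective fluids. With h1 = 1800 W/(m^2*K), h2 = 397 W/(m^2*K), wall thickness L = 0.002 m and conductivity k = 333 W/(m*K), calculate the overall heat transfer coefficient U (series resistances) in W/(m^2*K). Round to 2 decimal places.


1/U = 1/h1 + L/k + 1/h2
1/U = 1/1800 + 0.002/333 + 1/397
1/U = 0.0005555556 + 6.006e-06 + 0.0025188917
1/U = 0.0030804533
U = 324.63 W/(m^2*K)


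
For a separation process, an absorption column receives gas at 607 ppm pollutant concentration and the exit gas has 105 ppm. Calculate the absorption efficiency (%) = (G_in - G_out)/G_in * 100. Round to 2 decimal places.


Efficiency = (G_in - G_out) / G_in * 100%
Efficiency = (607 - 105) / 607 * 100
Efficiency = 502 / 607 * 100
Efficiency = 82.70%


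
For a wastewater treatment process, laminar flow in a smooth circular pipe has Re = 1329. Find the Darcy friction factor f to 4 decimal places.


f = 64 / Re
f = 64 / 1329
f = 0.0482


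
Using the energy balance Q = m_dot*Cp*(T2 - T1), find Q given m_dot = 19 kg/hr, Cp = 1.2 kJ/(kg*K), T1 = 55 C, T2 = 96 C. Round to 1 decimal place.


Q = m_dot * Cp * (T2 - T1)
Q = 19 * 1.2 * (96 - 55)
Q = 19 * 1.2 * 41
Q = 934.8 kJ/hr


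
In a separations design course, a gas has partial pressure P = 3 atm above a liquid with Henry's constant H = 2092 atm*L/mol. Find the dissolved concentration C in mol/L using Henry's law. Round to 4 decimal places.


C = P / H
C = 3 / 2092
C = 0.0014 mol/L


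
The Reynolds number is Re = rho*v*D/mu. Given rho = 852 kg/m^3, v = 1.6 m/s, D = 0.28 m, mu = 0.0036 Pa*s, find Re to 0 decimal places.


Re = rho * v * D / mu
Re = 852 * 1.6 * 0.28 / 0.0036
Re = 381.696 / 0.0036
Re = 106027


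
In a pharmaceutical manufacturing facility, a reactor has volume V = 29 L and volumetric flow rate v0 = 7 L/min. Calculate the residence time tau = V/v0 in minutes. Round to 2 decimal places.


tau = V / v0
tau = 29 / 7
tau = 4.14 min


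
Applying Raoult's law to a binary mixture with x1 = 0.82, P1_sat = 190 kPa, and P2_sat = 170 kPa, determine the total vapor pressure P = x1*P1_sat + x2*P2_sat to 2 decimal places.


P = x1*P1_sat + x2*P2_sat
x2 = 1 - x1 = 1 - 0.82 = 0.18
P = 0.82*190 + 0.18*170
P = 155.8 + 30.6
P = 186.40 kPa


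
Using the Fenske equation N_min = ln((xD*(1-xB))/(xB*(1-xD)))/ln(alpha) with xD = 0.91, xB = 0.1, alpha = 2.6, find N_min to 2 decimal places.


N_min = ln((xD*(1-xB))/(xB*(1-xD))) / ln(alpha)
Numerator inside ln: 0.819 / 0.009 = 91.0
ln(91.0) = 4.51086
ln(alpha) = ln(2.6) = 0.955511
N_min = 4.51086 / 0.955511 = 4.72


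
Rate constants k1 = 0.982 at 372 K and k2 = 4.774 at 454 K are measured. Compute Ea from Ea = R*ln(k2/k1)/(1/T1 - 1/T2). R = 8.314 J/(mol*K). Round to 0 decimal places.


Ea = R * ln(k2/k1) / (1/T1 - 1/T2)
ln(k2/k1) = ln(4.774/0.982) = 1.5813485
1/T1 - 1/T2 = 1/372 - 1/454 = 0.000485528871
Ea = 8.314 * 1.5813485 / 0.000485528871
Ea = 27078 J/mol


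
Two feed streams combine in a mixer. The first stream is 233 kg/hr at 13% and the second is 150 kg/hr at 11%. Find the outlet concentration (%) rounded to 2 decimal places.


Mass balance on solute: F1*x1 + F2*x2 = F3*x3
F3 = F1 + F2 = 233 + 150 = 383 kg/hr
x3 = (F1*x1 + F2*x2)/F3
x3 = (233*0.13 + 150*0.11) / 383
x3 = 12.22%


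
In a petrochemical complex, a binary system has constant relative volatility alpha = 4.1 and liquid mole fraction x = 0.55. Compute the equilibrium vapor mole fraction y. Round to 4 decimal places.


y = alpha*x / (1 + (alpha-1)*x)
y = 4.1*0.55 / (1 + (4.1-1)*0.55)
y = 2.255 / (1 + 1.705)
y = 2.255 / 2.705
y = 0.8336


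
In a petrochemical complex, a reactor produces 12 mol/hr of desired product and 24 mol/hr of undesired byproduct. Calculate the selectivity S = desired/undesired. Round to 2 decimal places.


S = desired product rate / undesired product rate
S = 12 / 24
S = 0.50


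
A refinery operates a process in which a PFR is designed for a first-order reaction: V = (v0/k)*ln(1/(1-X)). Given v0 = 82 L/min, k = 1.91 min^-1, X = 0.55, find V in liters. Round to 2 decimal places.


V = (v0/k) * ln(1/(1-X))
V = (82/1.91) * ln(1/(1-0.55))
V = 42.931937 * ln(2.222222)
V = 42.931937 * 0.798508
V = 34.28 L


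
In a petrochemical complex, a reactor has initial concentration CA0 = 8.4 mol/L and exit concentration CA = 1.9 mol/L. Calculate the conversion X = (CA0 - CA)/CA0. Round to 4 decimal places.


X = (CA0 - CA) / CA0
X = (8.4 - 1.9) / 8.4
X = 6.5 / 8.4
X = 0.7738


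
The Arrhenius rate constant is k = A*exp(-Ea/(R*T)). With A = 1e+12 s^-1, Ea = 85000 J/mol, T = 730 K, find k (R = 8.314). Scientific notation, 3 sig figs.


k = A * exp(-Ea/(R*T))
k = 1e+12 * exp(-85000 / (8.314 * 730))
k = 1e+12 * exp(-14.005095)
k = 8.27e+05


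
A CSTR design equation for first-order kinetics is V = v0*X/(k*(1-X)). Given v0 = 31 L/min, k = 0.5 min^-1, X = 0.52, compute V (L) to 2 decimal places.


V = v0 * X / (k * (1 - X))
V = 31 * 0.52 / (0.5 * (1 - 0.52))
V = 16.12 / (0.5 * 0.48)
V = 16.12 / 0.24
V = 67.17 L


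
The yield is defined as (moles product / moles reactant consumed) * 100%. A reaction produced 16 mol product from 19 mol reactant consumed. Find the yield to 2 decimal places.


Yield = (moles product / moles consumed) * 100%
Yield = (16 / 19) * 100
Yield = 0.8421 * 100
Yield = 84.21%


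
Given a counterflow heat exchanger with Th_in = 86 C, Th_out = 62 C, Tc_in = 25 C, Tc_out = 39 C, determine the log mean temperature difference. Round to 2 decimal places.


dT1 = Th_in - Tc_out = 86 - 39 = 47
dT2 = Th_out - Tc_in = 62 - 25 = 37
LMTD = (dT1 - dT2) / ln(dT1/dT2)
LMTD = (47 - 37) / ln(47/37)
LMTD = 41.80 K


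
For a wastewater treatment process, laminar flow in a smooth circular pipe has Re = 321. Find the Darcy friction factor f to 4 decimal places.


f = 64 / Re
f = 64 / 321
f = 0.1994


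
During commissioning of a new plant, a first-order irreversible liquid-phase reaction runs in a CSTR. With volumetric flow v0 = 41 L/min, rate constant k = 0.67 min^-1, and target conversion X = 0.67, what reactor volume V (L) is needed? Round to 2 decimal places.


V = v0 * X / (k * (1 - X))
V = 41 * 0.67 / (0.67 * (1 - 0.67))
V = 27.47 / (0.67 * 0.33)
V = 27.47 / 0.2211
V = 124.24 L


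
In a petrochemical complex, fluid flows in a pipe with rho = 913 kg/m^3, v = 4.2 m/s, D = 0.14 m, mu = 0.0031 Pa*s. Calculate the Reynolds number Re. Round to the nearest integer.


Re = rho * v * D / mu
Re = 913 * 4.2 * 0.14 / 0.0031
Re = 536.844 / 0.0031
Re = 173175


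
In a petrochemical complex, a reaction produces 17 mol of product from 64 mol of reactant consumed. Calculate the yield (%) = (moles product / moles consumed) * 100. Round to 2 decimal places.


Yield = (moles product / moles consumed) * 100%
Yield = (17 / 64) * 100
Yield = 0.2656 * 100
Yield = 26.56%


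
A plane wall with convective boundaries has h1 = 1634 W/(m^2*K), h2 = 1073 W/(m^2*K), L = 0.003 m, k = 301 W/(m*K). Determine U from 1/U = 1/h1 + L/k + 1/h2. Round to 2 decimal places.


1/U = 1/h1 + L/k + 1/h2
1/U = 1/1634 + 0.003/301 + 1/1073
1/U = 0.0006119951 + 9.9668e-06 + 0.0009319664
1/U = 0.0015539283
U = 643.53 W/(m^2*K)


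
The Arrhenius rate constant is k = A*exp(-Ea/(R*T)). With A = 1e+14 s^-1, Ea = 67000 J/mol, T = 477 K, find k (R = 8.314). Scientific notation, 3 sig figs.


k = A * exp(-Ea/(R*T))
k = 1e+14 * exp(-67000 / (8.314 * 477))
k = 1e+14 * exp(-16.894541)
k = 4.60e+06


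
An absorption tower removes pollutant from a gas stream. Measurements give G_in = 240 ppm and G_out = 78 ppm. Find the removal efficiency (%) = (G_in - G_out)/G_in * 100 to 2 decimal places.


Efficiency = (G_in - G_out) / G_in * 100%
Efficiency = (240 - 78) / 240 * 100
Efficiency = 162 / 240 * 100
Efficiency = 67.50%


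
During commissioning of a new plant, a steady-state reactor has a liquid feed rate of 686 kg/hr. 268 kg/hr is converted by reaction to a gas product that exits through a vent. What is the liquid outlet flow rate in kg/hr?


Steady-state mass balance on the main outlet: F_out = F_in - F_removed
F_out = 686 - 268
F_out = 418 kg/hr


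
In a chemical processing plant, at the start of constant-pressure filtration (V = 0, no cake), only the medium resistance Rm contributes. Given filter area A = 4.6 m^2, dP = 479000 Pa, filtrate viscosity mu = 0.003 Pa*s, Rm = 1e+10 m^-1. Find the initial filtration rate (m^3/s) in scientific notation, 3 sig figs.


rate = A * dP / (mu * Rm)
rate = 4.6 * 479000 / (0.003 * 1e+10)
rate = 2203400.0 / 3.000e+07
rate = 7.34e-02 m^3/s


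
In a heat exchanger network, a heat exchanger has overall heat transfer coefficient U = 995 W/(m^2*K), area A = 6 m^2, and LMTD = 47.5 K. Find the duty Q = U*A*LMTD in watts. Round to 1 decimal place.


Q = U * A * LMTD
Q = 995 * 6 * 47.5
Q = 283575.0 W


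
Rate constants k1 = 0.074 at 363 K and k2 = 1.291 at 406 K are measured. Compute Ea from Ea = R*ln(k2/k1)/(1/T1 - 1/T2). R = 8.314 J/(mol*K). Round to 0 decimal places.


Ea = R * ln(k2/k1) / (1/T1 - 1/T2)
ln(k2/k1) = ln(1.291/0.074) = 2.8591073
1/T1 - 1/T2 = 1/363 - 1/406 = 0.000291766749
Ea = 8.314 * 2.8591073 / 0.000291766749
Ea = 81471 J/mol
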